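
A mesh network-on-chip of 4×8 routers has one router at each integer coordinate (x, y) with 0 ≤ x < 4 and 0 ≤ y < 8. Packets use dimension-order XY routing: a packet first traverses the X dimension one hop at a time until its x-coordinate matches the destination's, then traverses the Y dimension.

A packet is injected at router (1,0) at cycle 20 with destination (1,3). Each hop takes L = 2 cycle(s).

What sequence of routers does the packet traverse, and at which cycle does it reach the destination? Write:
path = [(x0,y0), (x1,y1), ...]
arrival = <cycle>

path = [(1,0), (1,1), (1,2), (1,3)]
arrival = 26

src (1,0)  cyc=20
N→(1,1)  cyc=22
N→(1,2)  cyc=24
N→(1,3)  cyc=26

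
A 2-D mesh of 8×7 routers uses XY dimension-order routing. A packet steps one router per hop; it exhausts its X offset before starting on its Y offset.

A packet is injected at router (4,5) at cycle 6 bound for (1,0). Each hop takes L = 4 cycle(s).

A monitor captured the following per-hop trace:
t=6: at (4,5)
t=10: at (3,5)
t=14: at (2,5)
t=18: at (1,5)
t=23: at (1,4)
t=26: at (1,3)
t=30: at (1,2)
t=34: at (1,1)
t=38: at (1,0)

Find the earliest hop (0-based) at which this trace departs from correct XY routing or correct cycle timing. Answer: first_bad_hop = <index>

first_bad_hop = 4

[1] (-1,+0) / 4c ⇒ ok
[2] (-1,+0) / 4c ⇒ ok
[3] (-1,+0) / 4c ⇒ ok
[4] (+0,-1) / 5c ⇒ BAD: Δcyc=5≠L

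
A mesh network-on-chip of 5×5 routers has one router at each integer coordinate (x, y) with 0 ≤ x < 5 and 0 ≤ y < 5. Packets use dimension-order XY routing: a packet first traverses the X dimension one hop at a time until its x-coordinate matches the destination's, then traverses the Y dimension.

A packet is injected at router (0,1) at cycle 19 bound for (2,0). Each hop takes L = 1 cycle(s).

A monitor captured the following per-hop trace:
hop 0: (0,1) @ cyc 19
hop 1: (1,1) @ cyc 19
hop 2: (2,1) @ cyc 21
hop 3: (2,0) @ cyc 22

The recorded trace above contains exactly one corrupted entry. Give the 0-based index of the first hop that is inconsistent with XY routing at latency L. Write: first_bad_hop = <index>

[1] (+1,+0) / 0c ⇒ BAD: Δcyc=0≠L

first_bad_hop = 1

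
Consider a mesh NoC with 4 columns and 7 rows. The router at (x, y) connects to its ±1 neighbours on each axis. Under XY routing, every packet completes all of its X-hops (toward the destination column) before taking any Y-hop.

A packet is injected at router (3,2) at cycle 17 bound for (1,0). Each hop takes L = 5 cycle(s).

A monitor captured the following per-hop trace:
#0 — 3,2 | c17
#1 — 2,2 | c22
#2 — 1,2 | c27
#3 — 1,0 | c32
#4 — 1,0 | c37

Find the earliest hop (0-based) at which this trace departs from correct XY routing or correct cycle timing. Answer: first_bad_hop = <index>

[1] (-1,+0) / 5c ⇒ ok
[2] (-1,+0) / 5c ⇒ ok
[3] (+0,-2) / 5c ⇒ BAD: non-unit step

first_bad_hop = 3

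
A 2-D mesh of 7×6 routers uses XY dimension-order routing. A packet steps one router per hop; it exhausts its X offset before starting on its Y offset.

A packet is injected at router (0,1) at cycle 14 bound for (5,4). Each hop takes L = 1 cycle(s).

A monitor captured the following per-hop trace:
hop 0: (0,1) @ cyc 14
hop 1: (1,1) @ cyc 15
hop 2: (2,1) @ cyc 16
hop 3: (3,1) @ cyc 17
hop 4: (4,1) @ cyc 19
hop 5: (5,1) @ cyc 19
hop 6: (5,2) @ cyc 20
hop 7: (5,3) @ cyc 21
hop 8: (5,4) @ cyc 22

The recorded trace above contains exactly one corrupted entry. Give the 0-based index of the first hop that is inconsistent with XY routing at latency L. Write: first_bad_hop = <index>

hop 1: step (+1,+0), +1 cyc — ok
hop 2: step (+1,+0), +1 cyc — ok
hop 3: step (+1,+0), +1 cyc — ok
hop 4: step (+1,+0), +2 cyc — BAD: Δcyc=2≠L

first_bad_hop = 4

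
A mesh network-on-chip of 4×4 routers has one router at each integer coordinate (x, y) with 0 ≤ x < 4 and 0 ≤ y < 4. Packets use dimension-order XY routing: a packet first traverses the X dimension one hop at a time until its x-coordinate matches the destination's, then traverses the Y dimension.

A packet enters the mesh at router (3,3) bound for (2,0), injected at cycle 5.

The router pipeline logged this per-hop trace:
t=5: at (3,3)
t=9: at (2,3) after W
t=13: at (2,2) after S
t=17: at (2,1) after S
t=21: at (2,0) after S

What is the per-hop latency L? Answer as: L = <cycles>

Δcyc across hop 0→1: 9 − 5 = 4.
That increment is L by definition: L = 4.

L = 4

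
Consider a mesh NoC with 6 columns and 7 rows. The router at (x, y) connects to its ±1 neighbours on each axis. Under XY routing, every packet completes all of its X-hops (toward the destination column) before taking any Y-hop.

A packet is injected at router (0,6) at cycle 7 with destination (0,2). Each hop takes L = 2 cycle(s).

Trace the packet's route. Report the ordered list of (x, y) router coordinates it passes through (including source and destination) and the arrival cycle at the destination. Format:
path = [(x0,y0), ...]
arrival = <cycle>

path = [(0,6), (0,5), (0,4), (0,3), (0,2)]
arrival = 15

[0] x=0 y=6 t=7
[1] x=0 y=5 t=9 →S
[2] x=0 y=4 t=11 →S
[3] x=0 y=3 t=13 →S
[4] x=0 y=2 t=15 →S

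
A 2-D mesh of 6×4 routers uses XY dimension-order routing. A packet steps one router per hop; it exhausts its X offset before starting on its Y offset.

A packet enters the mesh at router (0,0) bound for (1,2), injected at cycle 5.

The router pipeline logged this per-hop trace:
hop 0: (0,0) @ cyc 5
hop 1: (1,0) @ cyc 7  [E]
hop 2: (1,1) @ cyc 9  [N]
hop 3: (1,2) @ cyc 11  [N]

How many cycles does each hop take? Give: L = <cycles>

Between hops 0 and 1 the cycle counter advances 7 − 5 = 2.
That increment is L by definition: L = 2.

L = 2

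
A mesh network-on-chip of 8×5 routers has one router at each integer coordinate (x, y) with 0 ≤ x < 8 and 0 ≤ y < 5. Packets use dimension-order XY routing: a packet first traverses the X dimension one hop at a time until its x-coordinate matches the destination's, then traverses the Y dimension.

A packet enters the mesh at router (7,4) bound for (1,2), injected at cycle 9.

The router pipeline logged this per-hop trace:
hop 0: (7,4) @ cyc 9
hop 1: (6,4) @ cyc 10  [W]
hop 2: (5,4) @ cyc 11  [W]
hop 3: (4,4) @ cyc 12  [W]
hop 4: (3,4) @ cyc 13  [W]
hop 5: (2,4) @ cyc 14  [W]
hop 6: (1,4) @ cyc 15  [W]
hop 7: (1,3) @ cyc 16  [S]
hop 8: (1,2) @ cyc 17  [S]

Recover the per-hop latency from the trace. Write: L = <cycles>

From hop 0 (9) to hop 1 (10): +1 cycles.
One hop costs L cycles, so L = 1.

L = 1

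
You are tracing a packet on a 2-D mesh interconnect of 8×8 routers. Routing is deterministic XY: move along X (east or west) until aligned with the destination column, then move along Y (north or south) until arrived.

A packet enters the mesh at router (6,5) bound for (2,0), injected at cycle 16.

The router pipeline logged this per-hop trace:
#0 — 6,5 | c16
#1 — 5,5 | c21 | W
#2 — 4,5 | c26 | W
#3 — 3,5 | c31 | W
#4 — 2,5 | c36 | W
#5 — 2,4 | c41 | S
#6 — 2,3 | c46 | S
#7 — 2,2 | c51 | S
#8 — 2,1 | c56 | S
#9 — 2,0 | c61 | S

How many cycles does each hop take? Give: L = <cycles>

From hop 0 (16) to hop 1 (21): +5 cycles.
Per-hop latency L = Δcyc = 5.

L = 5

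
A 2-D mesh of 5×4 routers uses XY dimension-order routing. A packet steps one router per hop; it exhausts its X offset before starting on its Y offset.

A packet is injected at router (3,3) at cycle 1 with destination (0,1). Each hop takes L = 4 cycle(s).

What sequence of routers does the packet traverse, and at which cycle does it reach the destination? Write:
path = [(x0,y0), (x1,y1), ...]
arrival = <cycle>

path = [(3,3), (2,3), (1,3), (0,3), (0,2), (0,1)]
arrival = 21

#0 — 3,3 | c1
#1 — 2,3 | c5 | W
#2 — 1,3 | c9 | W
#3 — 0,3 | c13 | W
#4 — 0,2 | c17 | S
#5 — 0,1 | c21 | S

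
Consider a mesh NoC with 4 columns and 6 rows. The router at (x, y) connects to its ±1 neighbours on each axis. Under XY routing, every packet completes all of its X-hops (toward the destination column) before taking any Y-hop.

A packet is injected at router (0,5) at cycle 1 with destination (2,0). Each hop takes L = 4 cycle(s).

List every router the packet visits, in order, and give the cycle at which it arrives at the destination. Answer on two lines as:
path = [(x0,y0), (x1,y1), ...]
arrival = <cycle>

[0] x=0 y=5 t=1
[1] x=1 y=5 t=5 →E
[2] x=2 y=5 t=9 →E
[3] x=2 y=4 t=13 →S
[4] x=2 y=3 t=17 →S
[5] x=2 y=2 t=21 →S
[6] x=2 y=1 t=25 →S
[7] x=2 y=0 t=29 →S

path = [(0,5), (1,5), (2,5), (2,4), (2,3), (2,2), (2,1), (2,0)]
arrival = 29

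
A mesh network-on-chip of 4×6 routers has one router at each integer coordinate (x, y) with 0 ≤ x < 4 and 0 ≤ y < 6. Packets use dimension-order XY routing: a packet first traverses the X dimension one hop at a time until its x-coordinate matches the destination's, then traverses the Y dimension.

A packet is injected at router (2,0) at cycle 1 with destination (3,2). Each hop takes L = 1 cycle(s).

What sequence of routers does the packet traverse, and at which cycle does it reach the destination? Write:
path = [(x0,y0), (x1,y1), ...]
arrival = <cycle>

  0. router=(2,0) cycle=1 (inject)
  1. router=(3,0) cycle=2 dir=E
  2. router=(3,1) cycle=3 dir=N
  3. router=(3,2) cycle=4 dir=N

path = [(2,0), (3,0), (3,1), (3,2)]
arrival = 4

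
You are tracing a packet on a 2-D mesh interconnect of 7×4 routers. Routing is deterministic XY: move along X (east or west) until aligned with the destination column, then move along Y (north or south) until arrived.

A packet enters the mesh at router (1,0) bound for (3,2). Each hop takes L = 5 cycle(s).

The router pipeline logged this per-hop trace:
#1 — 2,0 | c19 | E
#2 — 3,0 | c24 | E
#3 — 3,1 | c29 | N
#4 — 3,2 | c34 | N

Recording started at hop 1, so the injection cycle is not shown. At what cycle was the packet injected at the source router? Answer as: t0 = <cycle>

t0 = 14

cyc[1] = 19 and cyc[k] = t0 + k·L for every k.
t0 = cyc[1] − L = 19 − 5 = 14.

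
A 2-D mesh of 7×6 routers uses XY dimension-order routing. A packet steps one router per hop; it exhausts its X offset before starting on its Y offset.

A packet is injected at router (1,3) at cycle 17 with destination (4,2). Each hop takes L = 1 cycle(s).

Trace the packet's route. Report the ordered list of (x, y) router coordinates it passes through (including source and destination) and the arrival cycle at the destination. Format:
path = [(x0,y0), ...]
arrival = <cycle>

  0. router=(1,3) cycle=17 (inject)
  1. router=(2,3) cycle=18 dir=E
  2. router=(3,3) cycle=19 dir=E
  3. router=(4,3) cycle=20 dir=E
  4. router=(4,2) cycle=21 dir=S

path = [(1,3), (2,3), (3,3), (4,3), (4,2)]
arrival = 21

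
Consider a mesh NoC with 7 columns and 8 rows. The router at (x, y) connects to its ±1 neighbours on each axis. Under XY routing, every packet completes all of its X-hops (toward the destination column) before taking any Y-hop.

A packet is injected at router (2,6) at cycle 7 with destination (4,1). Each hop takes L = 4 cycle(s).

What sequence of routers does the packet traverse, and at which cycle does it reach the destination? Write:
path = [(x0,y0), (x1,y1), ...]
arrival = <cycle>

[0] x=2 y=6 t=7
[1] x=3 y=6 t=11 →E
[2] x=4 y=6 t=15 →E
[3] x=4 y=5 t=19 →S
[4] x=4 y=4 t=23 →S
[5] x=4 y=3 t=27 →S
[6] x=4 y=2 t=31 →S
[7] x=4 y=1 t=35 →S

path = [(2,6), (3,6), (4,6), (4,5), (4,4), (4,3), (4,2), (4,1)]
arrival = 35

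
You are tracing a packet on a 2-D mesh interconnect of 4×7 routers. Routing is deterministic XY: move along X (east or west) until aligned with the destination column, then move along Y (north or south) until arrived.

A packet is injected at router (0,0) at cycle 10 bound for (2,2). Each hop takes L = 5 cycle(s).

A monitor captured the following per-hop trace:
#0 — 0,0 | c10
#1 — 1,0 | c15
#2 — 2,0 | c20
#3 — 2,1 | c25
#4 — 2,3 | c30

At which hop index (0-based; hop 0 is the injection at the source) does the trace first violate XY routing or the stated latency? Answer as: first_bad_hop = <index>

  1: Δx=+1 Δy=+0 Δt=5 [ok]
  2: Δx=+1 Δy=+0 Δt=5 [ok]
  3: Δx=+0 Δy=+1 Δt=5 [ok]
  4: Δx=+0 Δy=+2 Δt=5 [BAD: non-unit step]

first_bad_hop = 4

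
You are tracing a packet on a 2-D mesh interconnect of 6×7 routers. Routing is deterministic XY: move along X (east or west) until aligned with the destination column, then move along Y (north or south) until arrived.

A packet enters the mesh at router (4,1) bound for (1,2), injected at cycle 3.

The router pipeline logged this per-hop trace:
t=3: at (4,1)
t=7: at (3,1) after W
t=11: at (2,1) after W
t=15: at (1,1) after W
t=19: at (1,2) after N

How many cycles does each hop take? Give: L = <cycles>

L = 4

cyc[1] − cyc[0] = 7 − 3 = 4.
Each hop adds L, hence L = 4.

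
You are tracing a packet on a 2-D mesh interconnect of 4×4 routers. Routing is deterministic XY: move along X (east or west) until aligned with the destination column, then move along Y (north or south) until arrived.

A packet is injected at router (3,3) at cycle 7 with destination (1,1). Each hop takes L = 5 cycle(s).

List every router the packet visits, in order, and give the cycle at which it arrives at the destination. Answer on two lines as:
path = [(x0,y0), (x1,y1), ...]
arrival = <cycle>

src (3,3)  cyc=7
W→(2,3)  cyc=12
W→(1,3)  cyc=17
S→(1,2)  cyc=22
S→(1,1)  cyc=27

path = [(3,3), (2,3), (1,3), (1,2), (1,1)]
arrival = 27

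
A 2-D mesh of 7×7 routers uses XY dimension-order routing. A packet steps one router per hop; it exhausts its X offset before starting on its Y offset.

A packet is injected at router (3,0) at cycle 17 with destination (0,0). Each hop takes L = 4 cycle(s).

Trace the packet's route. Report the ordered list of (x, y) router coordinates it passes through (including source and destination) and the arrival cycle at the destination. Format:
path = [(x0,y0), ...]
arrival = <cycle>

path = [(3,0), (2,0), (1,0), (0,0)]
arrival = 29

src (3,0)  cyc=17
W→(2,0)  cyc=21
W→(1,0)  cyc=25
W→(0,0)  cyc=29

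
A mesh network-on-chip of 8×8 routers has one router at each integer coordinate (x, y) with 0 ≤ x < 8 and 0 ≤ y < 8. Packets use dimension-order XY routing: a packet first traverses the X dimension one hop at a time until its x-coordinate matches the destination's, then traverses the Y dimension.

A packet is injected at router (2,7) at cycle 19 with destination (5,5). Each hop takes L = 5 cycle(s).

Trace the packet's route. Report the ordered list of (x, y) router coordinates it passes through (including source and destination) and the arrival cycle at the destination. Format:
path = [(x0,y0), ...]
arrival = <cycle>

#0 — 2,7 | c19
#1 — 3,7 | c24 | E
#2 — 4,7 | c29 | E
#3 — 5,7 | c34 | E
#4 — 5,6 | c39 | S
#5 — 5,5 | c44 | S

path = [(2,7), (3,7), (4,7), (5,7), (5,6), (5,5)]
arrival = 44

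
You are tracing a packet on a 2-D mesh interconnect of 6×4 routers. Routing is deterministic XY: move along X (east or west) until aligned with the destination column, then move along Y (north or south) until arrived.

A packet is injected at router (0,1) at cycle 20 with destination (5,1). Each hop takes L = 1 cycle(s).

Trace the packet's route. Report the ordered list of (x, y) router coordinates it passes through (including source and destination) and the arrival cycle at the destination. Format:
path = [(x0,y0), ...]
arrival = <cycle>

src (0,1)  cyc=20
E→(1,1)  cyc=21
E→(2,1)  cyc=22
E→(3,1)  cyc=23
E→(4,1)  cyc=24
E→(5,1)  cyc=25

path = [(0,1), (1,1), (2,1), (3,1), (4,1), (5,1)]
arrival = 25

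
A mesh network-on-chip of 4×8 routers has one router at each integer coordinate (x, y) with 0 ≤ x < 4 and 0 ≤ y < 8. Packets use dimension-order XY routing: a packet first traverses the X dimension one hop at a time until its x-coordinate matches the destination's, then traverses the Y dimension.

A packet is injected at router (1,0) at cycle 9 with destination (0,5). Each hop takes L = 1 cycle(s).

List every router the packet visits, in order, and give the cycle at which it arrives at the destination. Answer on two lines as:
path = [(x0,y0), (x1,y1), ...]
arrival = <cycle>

path = [(1,0), (0,0), (0,1), (0,2), (0,3), (0,4), (0,5)]
arrival = 15

  0. router=(1,0) cycle=9 (inject)
  1. router=(0,0) cycle=10 dir=W
  2. router=(0,1) cycle=11 dir=N
  3. router=(0,2) cycle=12 dir=N
  4. router=(0,3) cycle=13 dir=N
  5. router=(0,4) cycle=14 dir=N
  6. router=(0,5) cycle=15 dir=N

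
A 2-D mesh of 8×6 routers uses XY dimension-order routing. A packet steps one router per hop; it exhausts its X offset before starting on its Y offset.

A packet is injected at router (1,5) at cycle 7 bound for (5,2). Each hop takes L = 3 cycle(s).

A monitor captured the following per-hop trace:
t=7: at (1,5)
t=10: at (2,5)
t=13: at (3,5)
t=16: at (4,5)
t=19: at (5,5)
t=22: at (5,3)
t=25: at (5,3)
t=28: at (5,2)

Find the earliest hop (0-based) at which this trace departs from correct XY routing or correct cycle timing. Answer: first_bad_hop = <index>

first_bad_hop = 5

  1: Δx=+1 Δy=+0 Δt=3 [ok]
  2: Δx=+1 Δy=+0 Δt=3 [ok]
  3: Δx=+1 Δy=+0 Δt=3 [ok]
  4: Δx=+1 Δy=+0 Δt=3 [ok]
  5: Δx=+0 Δy=-2 Δt=3 [BAD: non-unit step]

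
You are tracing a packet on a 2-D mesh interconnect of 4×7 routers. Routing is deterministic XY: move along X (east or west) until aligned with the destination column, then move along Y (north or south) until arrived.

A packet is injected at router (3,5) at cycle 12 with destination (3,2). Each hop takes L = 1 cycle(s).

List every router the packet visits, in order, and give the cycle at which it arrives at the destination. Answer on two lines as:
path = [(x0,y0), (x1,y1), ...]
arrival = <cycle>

path = [(3,5), (3,4), (3,3), (3,2)]
arrival = 15

t=12: at (3,5)
t=13: at (3,4) after S
t=14: at (3,3) after S
t=15: at (3,2) after S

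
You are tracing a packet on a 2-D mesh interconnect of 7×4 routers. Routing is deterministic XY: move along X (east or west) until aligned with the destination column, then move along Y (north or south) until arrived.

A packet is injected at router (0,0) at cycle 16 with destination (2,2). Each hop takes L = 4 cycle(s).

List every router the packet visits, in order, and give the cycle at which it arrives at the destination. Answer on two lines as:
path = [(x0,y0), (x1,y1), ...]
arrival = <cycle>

hop 0: (0,0) @ cyc 16
hop 1: (1,0) @ cyc 20  [E]
hop 2: (2,0) @ cyc 24  [E]
hop 3: (2,1) @ cyc 28  [N]
hop 4: (2,2) @ cyc 32  [N]

path = [(0,0), (1,0), (2,0), (2,1), (2,2)]
arrival = 32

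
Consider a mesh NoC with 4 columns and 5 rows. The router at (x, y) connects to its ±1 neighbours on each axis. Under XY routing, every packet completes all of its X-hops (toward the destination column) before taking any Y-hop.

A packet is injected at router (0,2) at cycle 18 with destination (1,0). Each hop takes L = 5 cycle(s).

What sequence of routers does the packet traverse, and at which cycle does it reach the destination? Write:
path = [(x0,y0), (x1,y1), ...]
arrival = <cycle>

src (0,2)  cyc=18
E→(1,2)  cyc=23
S→(1,1)  cyc=28
S→(1,0)  cyc=33

path = [(0,2), (1,2), (1,1), (1,0)]
arrival = 33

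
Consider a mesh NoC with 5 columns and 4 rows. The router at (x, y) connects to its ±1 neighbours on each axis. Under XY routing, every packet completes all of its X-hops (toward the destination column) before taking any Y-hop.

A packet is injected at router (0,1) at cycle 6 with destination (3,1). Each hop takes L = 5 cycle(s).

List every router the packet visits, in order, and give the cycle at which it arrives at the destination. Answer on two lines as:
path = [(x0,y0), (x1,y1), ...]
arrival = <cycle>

path = [(0,1), (1,1), (2,1), (3,1)]
arrival = 21

hop 0: (0,1) @ cyc 6
hop 1: (1,1) @ cyc 11  [E]
hop 2: (2,1) @ cyc 16  [E]
hop 3: (3,1) @ cyc 21  [E]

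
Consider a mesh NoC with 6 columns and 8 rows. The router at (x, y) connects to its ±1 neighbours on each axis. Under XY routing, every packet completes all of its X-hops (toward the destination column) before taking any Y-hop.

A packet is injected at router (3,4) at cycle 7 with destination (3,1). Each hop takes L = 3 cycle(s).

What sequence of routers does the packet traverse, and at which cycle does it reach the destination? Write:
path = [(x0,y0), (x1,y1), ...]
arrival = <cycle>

path = [(3,4), (3,3), (3,2), (3,1)]
arrival = 16

  0. router=(3,4) cycle=7 (inject)
  1. router=(3,3) cycle=10 dir=S
  2. router=(3,2) cycle=13 dir=S
  3. router=(3,1) cycle=16 dir=S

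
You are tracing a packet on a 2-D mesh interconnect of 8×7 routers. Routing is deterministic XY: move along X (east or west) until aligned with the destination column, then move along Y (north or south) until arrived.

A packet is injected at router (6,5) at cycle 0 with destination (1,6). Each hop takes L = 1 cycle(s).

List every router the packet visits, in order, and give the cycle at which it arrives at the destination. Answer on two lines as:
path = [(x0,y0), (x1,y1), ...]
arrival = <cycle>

  0. router=(6,5) cycle=0 (inject)
  1. router=(5,5) cycle=1 dir=W
  2. router=(4,5) cycle=2 dir=W
  3. router=(3,5) cycle=3 dir=W
  4. router=(2,5) cycle=4 dir=W
  5. router=(1,5) cycle=5 dir=W
  6. router=(1,6) cycle=6 dir=N

path = [(6,5), (5,5), (4,5), (3,5), (2,5), (1,5), (1,6)]
arrival = 6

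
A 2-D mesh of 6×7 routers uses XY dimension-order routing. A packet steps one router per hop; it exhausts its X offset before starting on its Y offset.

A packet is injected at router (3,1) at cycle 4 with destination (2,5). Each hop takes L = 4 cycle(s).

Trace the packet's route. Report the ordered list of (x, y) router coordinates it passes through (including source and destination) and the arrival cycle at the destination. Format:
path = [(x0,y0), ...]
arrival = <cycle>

t=4: at (3,1)
t=8: at (2,1) after W
t=12: at (2,2) after N
t=16: at (2,3) after N
t=20: at (2,4) after N
t=24: at (2,5) after N

path = [(3,1), (2,1), (2,2), (2,3), (2,4), (2,5)]
arrival = 24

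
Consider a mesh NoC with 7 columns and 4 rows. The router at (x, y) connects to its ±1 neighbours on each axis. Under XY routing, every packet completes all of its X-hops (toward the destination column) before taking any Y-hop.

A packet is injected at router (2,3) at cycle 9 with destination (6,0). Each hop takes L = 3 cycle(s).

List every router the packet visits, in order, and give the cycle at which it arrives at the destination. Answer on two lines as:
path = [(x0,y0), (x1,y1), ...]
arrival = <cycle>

hop 0: (2,3) @ cyc 9
hop 1: (3,3) @ cyc 12  [E]
hop 2: (4,3) @ cyc 15  [E]
hop 3: (5,3) @ cyc 18  [E]
hop 4: (6,3) @ cyc 21  [E]
hop 5: (6,2) @ cyc 24  [S]
hop 6: (6,1) @ cyc 27  [S]
hop 7: (6,0) @ cyc 30  [S]

path = [(2,3), (3,3), (4,3), (5,3), (6,3), (6,2), (6,1), (6,0)]
arrival = 30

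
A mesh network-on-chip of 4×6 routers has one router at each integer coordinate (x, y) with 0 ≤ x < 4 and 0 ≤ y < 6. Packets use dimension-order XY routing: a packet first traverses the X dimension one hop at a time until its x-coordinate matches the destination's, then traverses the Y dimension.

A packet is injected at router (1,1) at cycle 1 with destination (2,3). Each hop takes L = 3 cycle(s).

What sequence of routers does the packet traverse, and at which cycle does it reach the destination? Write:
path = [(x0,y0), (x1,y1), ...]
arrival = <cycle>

src (1,1)  cyc=1
E→(2,1)  cyc=4
N→(2,2)  cyc=7
N→(2,3)  cyc=10

path = [(1,1), (2,1), (2,2), (2,3)]
arrival = 10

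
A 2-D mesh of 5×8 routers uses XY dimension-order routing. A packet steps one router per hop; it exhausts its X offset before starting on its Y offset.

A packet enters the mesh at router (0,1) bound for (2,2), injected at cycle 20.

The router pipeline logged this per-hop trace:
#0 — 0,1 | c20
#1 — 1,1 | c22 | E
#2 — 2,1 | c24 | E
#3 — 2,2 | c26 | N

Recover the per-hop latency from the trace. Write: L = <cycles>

L = 2

Δcyc across hop 0→1: 22 − 20 = 2.
Per-hop latency L = Δcyc = 2.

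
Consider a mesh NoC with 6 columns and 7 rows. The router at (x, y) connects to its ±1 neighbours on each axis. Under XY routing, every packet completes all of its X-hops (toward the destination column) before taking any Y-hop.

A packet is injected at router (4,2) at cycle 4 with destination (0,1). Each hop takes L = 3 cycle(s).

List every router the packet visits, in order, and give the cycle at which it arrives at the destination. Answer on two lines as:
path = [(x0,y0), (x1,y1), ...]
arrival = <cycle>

path = [(4,2), (3,2), (2,2), (1,2), (0,2), (0,1)]
arrival = 19

src (4,2)  cyc=4
W→(3,2)  cyc=7
W→(2,2)  cyc=10
W→(1,2)  cyc=13
W→(0,2)  cyc=16
S→(0,1)  cyc=19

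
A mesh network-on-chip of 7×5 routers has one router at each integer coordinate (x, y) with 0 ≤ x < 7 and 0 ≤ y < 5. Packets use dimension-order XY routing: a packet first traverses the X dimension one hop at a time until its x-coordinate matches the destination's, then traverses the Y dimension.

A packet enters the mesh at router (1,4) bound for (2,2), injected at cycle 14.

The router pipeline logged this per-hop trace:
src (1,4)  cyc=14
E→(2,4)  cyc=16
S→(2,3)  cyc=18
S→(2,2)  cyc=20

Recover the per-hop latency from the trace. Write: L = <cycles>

Between hops 0 and 1 the cycle counter advances 16 − 14 = 2.
Per-hop latency L = Δcyc = 2.

L = 2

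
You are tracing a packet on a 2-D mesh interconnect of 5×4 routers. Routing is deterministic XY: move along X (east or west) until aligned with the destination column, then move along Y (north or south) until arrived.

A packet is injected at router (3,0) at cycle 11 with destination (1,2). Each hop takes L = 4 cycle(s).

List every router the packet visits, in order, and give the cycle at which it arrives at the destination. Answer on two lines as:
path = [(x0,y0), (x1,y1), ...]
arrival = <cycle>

path = [(3,0), (2,0), (1,0), (1,1), (1,2)]
arrival = 27

hop 0: (3,0) @ cyc 11
hop 1: (2,0) @ cyc 15  [W]
hop 2: (1,0) @ cyc 19  [W]
hop 3: (1,1) @ cyc 23  [N]
hop 4: (1,2) @ cyc 27  [N]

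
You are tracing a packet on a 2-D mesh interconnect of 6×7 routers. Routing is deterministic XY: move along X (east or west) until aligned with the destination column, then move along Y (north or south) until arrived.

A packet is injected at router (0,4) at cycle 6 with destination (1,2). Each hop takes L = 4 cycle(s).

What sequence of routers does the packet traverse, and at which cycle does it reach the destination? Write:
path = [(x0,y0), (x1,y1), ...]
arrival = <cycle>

path = [(0,4), (1,4), (1,3), (1,2)]
arrival = 18

  0. router=(0,4) cycle=6 (inject)
  1. router=(1,4) cycle=10 dir=E
  2. router=(1,3) cycle=14 dir=S
  3. router=(1,2) cycle=18 dir=S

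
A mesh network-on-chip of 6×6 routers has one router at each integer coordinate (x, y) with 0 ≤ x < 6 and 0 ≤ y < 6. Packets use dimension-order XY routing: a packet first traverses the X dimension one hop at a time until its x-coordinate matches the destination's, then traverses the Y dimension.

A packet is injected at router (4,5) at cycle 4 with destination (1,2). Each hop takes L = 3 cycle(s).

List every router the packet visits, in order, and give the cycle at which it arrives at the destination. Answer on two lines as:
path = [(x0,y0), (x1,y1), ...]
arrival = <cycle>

path = [(4,5), (3,5), (2,5), (1,5), (1,4), (1,3), (1,2)]
arrival = 22

  0. router=(4,5) cycle=4 (inject)
  1. router=(3,5) cycle=7 dir=W
  2. router=(2,5) cycle=10 dir=W
  3. router=(1,5) cycle=13 dir=W
  4. router=(1,4) cycle=16 dir=S
  5. router=(1,3) cycle=19 dir=S
  6. router=(1,2) cycle=22 dir=S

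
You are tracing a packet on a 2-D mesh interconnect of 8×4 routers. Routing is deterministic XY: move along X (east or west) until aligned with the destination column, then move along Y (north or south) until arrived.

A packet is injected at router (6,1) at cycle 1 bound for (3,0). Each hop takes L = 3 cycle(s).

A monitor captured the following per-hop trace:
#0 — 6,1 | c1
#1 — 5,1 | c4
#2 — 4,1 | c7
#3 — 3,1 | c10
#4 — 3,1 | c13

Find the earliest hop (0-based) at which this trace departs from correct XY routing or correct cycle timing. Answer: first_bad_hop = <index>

first_bad_hop = 4

  1: Δx=-1 Δy=+0 Δt=3 [ok]
  2: Δx=-1 Δy=+0 Δt=3 [ok]
  3: Δx=-1 Δy=+0 Δt=3 [ok]
  4: Δx=+0 Δy=+0 Δt=3 [BAD: non-unit step]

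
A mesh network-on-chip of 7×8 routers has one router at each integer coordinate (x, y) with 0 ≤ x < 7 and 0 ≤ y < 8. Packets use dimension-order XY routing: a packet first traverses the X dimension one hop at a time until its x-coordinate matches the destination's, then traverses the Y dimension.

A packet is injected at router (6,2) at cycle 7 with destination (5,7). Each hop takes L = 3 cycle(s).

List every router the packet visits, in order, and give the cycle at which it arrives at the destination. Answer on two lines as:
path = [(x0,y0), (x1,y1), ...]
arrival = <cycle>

path = [(6,2), (5,2), (5,3), (5,4), (5,5), (5,6), (5,7)]
arrival = 25

  0. router=(6,2) cycle=7 (inject)
  1. router=(5,2) cycle=10 dir=W
  2. router=(5,3) cycle=13 dir=N
  3. router=(5,4) cycle=16 dir=N
  4. router=(5,5) cycle=19 dir=N
  5. router=(5,6) cycle=22 dir=N
  6. router=(5,7) cycle=25 dir=N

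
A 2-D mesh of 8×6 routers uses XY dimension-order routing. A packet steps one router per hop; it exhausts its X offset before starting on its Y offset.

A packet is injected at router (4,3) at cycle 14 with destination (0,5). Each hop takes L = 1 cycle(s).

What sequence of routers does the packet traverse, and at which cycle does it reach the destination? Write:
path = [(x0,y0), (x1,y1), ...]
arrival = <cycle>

path = [(4,3), (3,3), (2,3), (1,3), (0,3), (0,4), (0,5)]
arrival = 20

  0. router=(4,3) cycle=14 (inject)
  1. router=(3,3) cycle=15 dir=W
  2. router=(2,3) cycle=16 dir=W
  3. router=(1,3) cycle=17 dir=W
  4. router=(0,3) cycle=18 dir=W
  5. router=(0,4) cycle=19 dir=N
  6. router=(0,5) cycle=20 dir=N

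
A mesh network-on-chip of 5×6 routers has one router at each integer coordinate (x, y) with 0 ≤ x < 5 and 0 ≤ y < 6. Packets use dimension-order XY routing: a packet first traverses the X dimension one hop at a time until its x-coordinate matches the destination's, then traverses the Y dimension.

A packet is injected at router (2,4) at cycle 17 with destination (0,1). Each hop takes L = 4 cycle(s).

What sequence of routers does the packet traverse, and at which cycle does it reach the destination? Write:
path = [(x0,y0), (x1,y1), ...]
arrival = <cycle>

path = [(2,4), (1,4), (0,4), (0,3), (0,2), (0,1)]
arrival = 37

src (2,4)  cyc=17
W→(1,4)  cyc=21
W→(0,4)  cyc=25
S→(0,3)  cyc=29
S→(0,2)  cyc=33
S→(0,1)  cyc=37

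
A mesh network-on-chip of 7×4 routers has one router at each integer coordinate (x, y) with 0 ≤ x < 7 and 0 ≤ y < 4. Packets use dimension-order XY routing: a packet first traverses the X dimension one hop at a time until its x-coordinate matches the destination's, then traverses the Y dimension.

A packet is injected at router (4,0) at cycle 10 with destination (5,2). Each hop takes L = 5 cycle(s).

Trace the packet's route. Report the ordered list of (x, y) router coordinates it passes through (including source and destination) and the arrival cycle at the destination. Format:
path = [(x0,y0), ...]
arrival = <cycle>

hop 0: (4,0) @ cyc 10
hop 1: (5,0) @ cyc 15  [E]
hop 2: (5,1) @ cyc 20  [N]
hop 3: (5,2) @ cyc 25  [N]

path = [(4,0), (5,0), (5,1), (5,2)]
arrival = 25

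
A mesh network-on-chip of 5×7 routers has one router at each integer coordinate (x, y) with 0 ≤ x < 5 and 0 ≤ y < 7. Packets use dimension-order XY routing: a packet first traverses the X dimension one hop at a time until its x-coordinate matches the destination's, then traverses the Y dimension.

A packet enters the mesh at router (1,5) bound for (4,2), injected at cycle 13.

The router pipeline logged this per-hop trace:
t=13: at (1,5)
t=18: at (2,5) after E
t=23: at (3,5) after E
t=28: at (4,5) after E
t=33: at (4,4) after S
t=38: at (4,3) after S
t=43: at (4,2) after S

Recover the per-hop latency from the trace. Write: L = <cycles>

L = 5

Between hops 0 and 1 the cycle counter advances 18 − 13 = 5.
That increment is L by definition: L = 5.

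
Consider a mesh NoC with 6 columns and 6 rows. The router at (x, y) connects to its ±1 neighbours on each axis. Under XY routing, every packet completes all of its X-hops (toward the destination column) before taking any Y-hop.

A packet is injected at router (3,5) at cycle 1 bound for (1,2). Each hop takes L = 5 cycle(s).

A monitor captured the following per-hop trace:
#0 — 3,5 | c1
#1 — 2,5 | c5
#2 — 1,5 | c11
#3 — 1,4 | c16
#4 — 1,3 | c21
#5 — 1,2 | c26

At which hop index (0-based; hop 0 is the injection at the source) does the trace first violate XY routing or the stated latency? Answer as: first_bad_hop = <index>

[1] (-1,+0) / 4c ⇒ BAD: Δcyc=4≠L

first_bad_hop = 1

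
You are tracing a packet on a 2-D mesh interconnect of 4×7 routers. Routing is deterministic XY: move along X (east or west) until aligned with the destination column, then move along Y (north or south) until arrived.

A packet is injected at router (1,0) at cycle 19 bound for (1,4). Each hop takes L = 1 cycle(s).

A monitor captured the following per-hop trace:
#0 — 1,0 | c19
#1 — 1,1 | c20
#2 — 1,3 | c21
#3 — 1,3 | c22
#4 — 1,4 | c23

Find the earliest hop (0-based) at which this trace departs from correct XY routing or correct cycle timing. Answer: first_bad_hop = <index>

check 1→ d=(0,1) cyc+1: ok
check 2→ d=(0,2) cyc+1: BAD: non-unit step

first_bad_hop = 2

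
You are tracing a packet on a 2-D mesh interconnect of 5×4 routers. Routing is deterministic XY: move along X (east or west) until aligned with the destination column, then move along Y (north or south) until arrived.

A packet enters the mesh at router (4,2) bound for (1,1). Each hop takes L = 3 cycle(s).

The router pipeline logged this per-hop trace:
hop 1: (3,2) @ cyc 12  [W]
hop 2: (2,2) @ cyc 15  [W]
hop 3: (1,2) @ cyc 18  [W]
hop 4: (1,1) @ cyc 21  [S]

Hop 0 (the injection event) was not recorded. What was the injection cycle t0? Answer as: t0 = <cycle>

At hop 1 the cycle is 12; in general cyc_k = t0 + kL.
So t0 = 12 − 1·3 = 9.

t0 = 9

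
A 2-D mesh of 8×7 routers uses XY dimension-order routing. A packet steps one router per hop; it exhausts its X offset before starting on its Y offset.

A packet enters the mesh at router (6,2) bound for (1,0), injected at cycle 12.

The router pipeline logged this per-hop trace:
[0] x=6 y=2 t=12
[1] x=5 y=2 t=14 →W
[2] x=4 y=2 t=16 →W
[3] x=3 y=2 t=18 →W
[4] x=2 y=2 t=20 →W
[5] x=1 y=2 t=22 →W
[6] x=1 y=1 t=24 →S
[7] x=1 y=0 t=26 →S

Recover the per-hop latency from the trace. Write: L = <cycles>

L = 2

Δcyc across hop 0→1: 14 − 12 = 2.
Each hop adds L, hence L = 2.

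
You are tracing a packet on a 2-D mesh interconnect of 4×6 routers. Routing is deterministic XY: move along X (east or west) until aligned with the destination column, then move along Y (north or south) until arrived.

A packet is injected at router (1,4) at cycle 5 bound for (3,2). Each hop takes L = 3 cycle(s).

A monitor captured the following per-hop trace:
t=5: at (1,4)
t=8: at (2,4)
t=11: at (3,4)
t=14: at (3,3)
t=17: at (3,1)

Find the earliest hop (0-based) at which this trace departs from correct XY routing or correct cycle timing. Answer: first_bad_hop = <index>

first_bad_hop = 4

check 1→ d=(1,0) cyc+3: ok
check 2→ d=(1,0) cyc+3: ok
check 3→ d=(0,-1) cyc+3: ok
check 4→ d=(0,-2) cyc+3: BAD: non-unit step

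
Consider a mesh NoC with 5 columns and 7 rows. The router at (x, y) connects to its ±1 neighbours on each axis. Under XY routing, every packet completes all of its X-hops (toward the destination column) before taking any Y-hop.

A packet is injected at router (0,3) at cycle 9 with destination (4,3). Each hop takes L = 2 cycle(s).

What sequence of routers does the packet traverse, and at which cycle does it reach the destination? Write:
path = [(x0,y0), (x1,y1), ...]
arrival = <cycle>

path = [(0,3), (1,3), (2,3), (3,3), (4,3)]
arrival = 17

t=9: at (0,3)
t=11: at (1,3) after E
t=13: at (2,3) after E
t=15: at (3,3) after E
t=17: at (4,3) after E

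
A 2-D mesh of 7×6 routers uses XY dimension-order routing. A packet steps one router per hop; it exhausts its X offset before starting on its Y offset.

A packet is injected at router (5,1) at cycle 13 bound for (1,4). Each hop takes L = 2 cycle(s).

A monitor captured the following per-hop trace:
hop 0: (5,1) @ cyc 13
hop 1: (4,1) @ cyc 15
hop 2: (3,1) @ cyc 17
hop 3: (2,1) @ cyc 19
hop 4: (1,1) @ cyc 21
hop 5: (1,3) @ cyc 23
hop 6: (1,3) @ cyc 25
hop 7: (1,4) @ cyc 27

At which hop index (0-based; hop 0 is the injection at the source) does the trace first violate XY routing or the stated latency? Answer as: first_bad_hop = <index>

first_bad_hop = 5

[1] (-1,+0) / 2c ⇒ ok
[2] (-1,+0) / 2c ⇒ ok
[3] (-1,+0) / 2c ⇒ ok
[4] (-1,+0) / 2c ⇒ ok
[5] (+0,+2) / 2c ⇒ BAD: non-unit step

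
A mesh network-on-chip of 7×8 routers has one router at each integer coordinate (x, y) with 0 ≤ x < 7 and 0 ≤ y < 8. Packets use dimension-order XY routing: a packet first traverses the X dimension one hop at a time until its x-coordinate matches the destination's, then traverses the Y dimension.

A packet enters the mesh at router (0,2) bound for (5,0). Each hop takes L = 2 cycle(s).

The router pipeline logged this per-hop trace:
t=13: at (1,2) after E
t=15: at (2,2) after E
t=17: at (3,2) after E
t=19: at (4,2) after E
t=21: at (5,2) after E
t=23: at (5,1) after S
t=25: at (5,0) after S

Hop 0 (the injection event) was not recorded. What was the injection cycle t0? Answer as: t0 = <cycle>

t0 = 11

At hop 1 the cycle is 13; in general cyc_k = t0 + kL.
Therefore t0 = 13 − L = 11.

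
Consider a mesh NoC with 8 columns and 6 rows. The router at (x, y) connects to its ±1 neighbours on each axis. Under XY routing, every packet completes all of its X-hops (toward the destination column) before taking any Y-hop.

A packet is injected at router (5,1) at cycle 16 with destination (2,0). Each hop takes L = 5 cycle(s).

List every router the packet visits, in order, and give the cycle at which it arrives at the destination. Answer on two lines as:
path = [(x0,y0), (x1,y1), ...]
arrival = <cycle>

path = [(5,1), (4,1), (3,1), (2,1), (2,0)]
arrival = 36

t=16: at (5,1)
t=21: at (4,1) after W
t=26: at (3,1) after W
t=31: at (2,1) after W
t=36: at (2,0) after S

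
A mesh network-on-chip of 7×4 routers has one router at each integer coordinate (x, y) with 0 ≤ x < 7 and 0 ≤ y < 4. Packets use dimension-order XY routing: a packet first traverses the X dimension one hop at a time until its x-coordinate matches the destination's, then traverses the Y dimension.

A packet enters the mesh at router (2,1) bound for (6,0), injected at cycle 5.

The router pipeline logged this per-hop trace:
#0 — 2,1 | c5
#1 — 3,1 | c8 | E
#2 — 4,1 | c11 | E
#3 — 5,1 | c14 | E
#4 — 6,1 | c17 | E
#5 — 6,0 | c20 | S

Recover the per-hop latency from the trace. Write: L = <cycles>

L = 3

From hop 0 (5) to hop 1 (8): +3 cycles.
Each hop adds L, hence L = 3.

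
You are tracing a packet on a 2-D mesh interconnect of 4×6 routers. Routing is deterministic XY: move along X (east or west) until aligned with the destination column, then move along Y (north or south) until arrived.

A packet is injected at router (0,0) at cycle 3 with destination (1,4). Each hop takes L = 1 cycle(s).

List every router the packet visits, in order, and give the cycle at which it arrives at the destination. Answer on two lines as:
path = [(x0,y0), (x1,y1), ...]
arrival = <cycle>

path = [(0,0), (1,0), (1,1), (1,2), (1,3), (1,4)]
arrival = 8

src (0,0)  cyc=3
E→(1,0)  cyc=4
N→(1,1)  cyc=5
N→(1,2)  cyc=6
N→(1,3)  cyc=7
N→(1,4)  cyc=8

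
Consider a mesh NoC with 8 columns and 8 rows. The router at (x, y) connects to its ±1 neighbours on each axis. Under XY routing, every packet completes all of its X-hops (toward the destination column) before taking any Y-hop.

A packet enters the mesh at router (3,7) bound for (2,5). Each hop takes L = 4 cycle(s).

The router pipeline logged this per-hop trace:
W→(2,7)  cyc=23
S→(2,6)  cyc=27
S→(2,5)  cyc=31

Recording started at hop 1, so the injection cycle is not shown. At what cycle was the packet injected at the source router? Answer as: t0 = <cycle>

The first recorded entry is hop 1 at cycle 23.
t0 = cyc[1] − L = 23 − 4 = 19.

t0 = 19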